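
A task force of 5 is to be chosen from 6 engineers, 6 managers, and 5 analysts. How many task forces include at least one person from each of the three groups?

4485

With no constraint there are C(17,5) = 6188 possible selections.
Selections missing a whole group: no engineers → C(11,5) = 462; no managers → C(11,5) = 462; no analysts → C(12,5) = 792.
Add back selections omitting two groups (i.e. drawn from a single group): C(6,5) + C(6,5) + C(5,5) = 13.
By inclusion–exclusion: 6188 − 1716 + 13 = 4485.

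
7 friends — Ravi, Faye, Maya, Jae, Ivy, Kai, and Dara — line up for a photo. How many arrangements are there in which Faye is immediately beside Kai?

1440

Treat {Faye, Kai} as a single unit. There are 6 units to order, and the pair itself can be ordered 2 ways.
So the count is 2·(6)! = 1440.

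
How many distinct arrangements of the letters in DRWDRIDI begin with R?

420

With the first slot taken by R, it remains to arrange the other 7 letters (DWDRIDI).
Those 7 letters have D appearing 3 times and I appearing twice, giving (7)!/(3!·2!) = 420.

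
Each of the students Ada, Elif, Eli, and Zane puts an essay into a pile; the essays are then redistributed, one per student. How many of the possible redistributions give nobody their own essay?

Count assignments avoiding every fixed point. For any j of the 4 students fixed to their own essay, the other 4−j can be arranged in (4−j)! ways.
By inclusion–exclusion this is Σ_{j=0}^{4} (−1)^j C(4,j)·(4−j)!.
Computing: 24 − 24 + 12 − 4 + 1 = 9.

9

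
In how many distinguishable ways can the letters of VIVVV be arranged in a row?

Letter multiplicities in VIVVV: I×1, V×4.
So there are 5! / (4!) = 5 distinguishable arrangements.

5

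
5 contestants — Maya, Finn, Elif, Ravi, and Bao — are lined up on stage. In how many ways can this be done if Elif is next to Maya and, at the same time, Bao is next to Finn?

24

Treat {Elif,Maya} as one block (2 orders) and {Bao,Finn} as another (2 orders).
That leaves 3 units to arrange: 2 × 2 × 3! = 4 × 6 = 24.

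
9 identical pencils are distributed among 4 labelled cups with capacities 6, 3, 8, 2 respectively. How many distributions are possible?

Without the upper bounds there are C(12,3) = 220 ways to split 9 among 4 cups.
Subtract solutions that violate a single cap (substitute x_i' = x_i − (cap_i+1)): x_1 ≥ 7 gives C(5,3) = 10; x_2 ≥ 4 gives C(8,3) = 56; x_3 ≥ 9 gives C(3,3) = 1; x_4 ≥ 3 gives C(9,3) = 84. Together 151.
Add back pairs where two caps are both exceeded: 0 + 0 + 0 + 0 + 10 + 0 = 10.
By inclusion–exclusion the count is 220 − 151 + 10 = 79.

79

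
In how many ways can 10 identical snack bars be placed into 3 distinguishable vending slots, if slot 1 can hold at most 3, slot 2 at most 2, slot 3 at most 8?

Without the upper bounds there are C(12,2) = 66 ways to split 10 among 3 vending slots.
Subtract solutions that violate a single cap (substitute x_i' = x_i − (cap_i+1)): x_1 ≥ 4 gives C(8,2) = 28; x_2 ≥ 3 gives C(9,2) = 36; x_3 ≥ 9 gives C(3,2) = 3. Together 67.
Add back pairs where two caps are both exceeded: 10 + 0 + 0 = 10.
By inclusion–exclusion the count is 66 − 67 + 10 = 9.

9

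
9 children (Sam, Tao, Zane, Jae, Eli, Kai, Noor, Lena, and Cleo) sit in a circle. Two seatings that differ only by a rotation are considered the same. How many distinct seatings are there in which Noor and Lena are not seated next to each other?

Without the restriction there are (8)! = 40320 seatings.
Those with Noor next to Lena: fuse the pair into one unit and seat 8 units around a circle — 2·(7)! = 10080.
Subtracting, 40320 − 10080 = 30240.

30240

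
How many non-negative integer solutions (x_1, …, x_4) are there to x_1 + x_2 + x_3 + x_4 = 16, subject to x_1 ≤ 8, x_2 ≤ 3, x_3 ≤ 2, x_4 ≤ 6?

19

Ignoring the caps, the number of non-negative solutions to x_1+…+x_4 = 16 is C(19,3) = 969.
Subtract solutions that violate a single cap (substitute x_i' = x_i − (cap_i+1)): x_1 ≥ 9 gives C(10,3) = 120; x_2 ≥ 4 gives C(15,3) = 455; x_3 ≥ 3 gives C(16,3) = 560; x_4 ≥ 7 gives C(12,3) = 220. Together 1355.
Add back pairs where two caps are both exceeded: 20 + 35 + 1 + 220 + 56 + 84 = 416.
Subtract triples: 1 + 0 + 0 + 10 = 11.
By inclusion–exclusion the count is 969 − 1355 + 416 − 11 = 19.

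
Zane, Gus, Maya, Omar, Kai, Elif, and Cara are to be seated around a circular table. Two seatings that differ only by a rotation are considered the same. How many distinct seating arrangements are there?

Fix one person's seat to break rotational symmetry; the remaining 6 people can be arranged in (6)! = 720 ways.

720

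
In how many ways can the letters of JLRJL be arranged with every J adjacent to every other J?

Treat the 2 copies of J as a single block. The multiset to arrange is then {JJ, L, L, R}, 4 items in all.
That gives (4)!/(2!) = 12 arrangements.

12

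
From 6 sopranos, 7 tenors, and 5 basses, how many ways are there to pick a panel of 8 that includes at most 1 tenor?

Split by how many tenors are chosen (0 through 1).
Sum: C(7,0)·C(11,8) + C(7,1)·C(11,7) = 165 + 2310 = 2475.

2475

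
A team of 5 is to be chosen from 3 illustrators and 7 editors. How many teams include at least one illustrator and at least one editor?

231

Unrestricted: C(10,5) = 252 ways to pick any 5 of the 10.
Subtract selections that omit an entire group: no illustrators → C(7,5) = 21; no editors → C(3,5) = 0.
Both groups omitted at once is impossible, so 252 − 21 = 231.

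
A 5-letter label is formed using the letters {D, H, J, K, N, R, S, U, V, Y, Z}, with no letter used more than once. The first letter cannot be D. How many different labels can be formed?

The first letter has 11−1 = 10 choices (anything except D).
The remaining 4 letters are filled from the other 10 symbols without repetition: 10 × 9 × 8 × 7 = 5040.
Total: 10 × 5040 = 50400.

50400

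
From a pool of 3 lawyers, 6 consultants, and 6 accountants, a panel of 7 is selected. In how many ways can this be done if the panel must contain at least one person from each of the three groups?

Total 7-person selections from all 15: C(15,7) = 6435.
Selections missing a whole group: no lawyers → C(12,7) = 792; no consultants → C(9,7) = 36; no accountants → C(9,7) = 36.
Add back selections omitting two groups (i.e. drawn from a single group): C(3,7) + C(6,7) + C(6,7) = 0.
By inclusion–exclusion: 6435 − 864 + 0 = 5571.

5571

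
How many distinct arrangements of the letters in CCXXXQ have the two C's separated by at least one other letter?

40

There are 6!/(3!·2!) = 60 arrangements of CCXXXQ in total.
If the two C's are adjacent, glue them into one block, leaving 5 items to arrange: (5)!/(3!) = 20 ways.
Subtracting, 60 − 20 = 40 arrangements keep the C's apart.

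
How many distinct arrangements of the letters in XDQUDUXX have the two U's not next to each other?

1260

Total arrangements of XDQUDUXX: 8!/(3!·2!·2!) = 1680.
If the two U's are adjacent, glue them into one block, leaving 7 items to arrange: (7)!/(3!·2!) = 420 ways.
Hence 1680 − 420 = 1260.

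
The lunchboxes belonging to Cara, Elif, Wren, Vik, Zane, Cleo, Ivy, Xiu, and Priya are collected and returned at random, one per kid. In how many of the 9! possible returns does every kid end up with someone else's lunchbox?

Count assignments avoiding every fixed point. For any j of the 9 kids fixed to their own lunchbox, the other 9−j can be arranged in (9−j)! ways.
By inclusion–exclusion this is Σ_{j=0}^{9} (−1)^j C(9,j)·(9−j)!.
Computing: 362880 − 362880 + 181440 − 60480 + 15120 − 3024 + 504 − 72 + 9 − 1 = 133496.

133496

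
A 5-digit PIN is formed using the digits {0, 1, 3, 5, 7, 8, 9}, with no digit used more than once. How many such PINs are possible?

2520

Choose and order 5 of the 7 symbols: the first digit has 7 options, the next 6, and so on down to 3.
7 × 6 × 5 × 4 × 3 = 2520.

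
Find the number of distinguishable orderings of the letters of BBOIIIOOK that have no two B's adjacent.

3920

There are 9!/(3!·3!·2!) = 5040 arrangements of BBOIIIOOK in total.
If the two B's are adjacent, glue them into one block, leaving 8 items to arrange: (8)!/(3!·3!) = 1120 ways.
Hence 5040 − 1120 = 3920.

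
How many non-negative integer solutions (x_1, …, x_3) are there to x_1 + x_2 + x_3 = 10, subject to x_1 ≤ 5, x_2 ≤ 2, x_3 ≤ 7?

By stars and bars, unrestricted non-negative solutions to x_1+…+x_3 = 10 number C(10+2,2) = 66.
Subtract solutions that violate a single cap (substitute x_i' = x_i − (cap_i+1)): x_1 ≥ 6 gives C(6,2) = 15; x_2 ≥ 3 gives C(9,2) = 36; x_3 ≥ 8 gives C(4,2) = 6. Together 57.
Add back pairs where two caps are both exceeded: 3 + 0 + 0 = 3.
By inclusion–exclusion the count is 66 − 57 + 3 = 12.

12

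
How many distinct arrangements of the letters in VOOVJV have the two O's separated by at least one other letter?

Total arrangements of VOOVJV: 6!/(3!·2!) = 60.
Arrangements with the O's together: treat OO as one letter, giving (5)!/(3!) = 20.
Subtracting, 60 − 20 = 40 arrangements keep the O's apart.

40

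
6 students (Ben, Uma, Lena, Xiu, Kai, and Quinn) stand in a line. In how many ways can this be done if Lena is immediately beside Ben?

Place the 4 others and the Lena-Ben pair as 5 objects in a line; the pair has 2 internal arrangements.
So the count is 2·(5)! = 240.

240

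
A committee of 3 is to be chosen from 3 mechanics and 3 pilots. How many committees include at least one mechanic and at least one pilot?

With no constraint there are C(6,3) = 20 possible selections.
Subtract selections that omit an entire group: no mechanics → C(3,3) = 1; no pilots → C(3,3) = 1.
Both groups omitted at once is impossible, so 20 − 2 = 18.

18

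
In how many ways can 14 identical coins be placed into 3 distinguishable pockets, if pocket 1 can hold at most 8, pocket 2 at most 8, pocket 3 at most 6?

By stars and bars, unrestricted non-negative solutions to x_1+…+x_3 = 14 number C(14+2,2) = 120.
Subtract solutions that violate a single cap (substitute x_i' = x_i − (cap_i+1)): x_1 ≥ 9 gives C(7,2) = 21; x_2 ≥ 9 gives C(7,2) = 21; x_3 ≥ 7 gives C(9,2) = 36. Together 78.
No two caps can be exceeded simultaneously, so the pair terms are all 0.
By inclusion–exclusion the count is 120 − 78 + 0 = 42.

42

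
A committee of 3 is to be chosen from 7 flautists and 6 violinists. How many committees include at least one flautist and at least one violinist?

231

Total 3-person selections from all 13: C(13,3) = 286.
Selections missing a whole group: no flautists → C(6,3) = 20; no violinists → C(7,3) = 35.
Both groups omitted at once is impossible, so 286 − 55 = 231.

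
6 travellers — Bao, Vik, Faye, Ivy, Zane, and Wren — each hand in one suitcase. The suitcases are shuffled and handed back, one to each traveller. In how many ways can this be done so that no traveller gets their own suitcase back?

Count assignments avoiding every fixed point. For any j of the 6 travellers fixed to their own suitcase, the other 6−j can be arranged in (6−j)! ways.
By inclusion–exclusion this is Σ_{j=0}^{6} (−1)^j C(6,j)·(6−j)!.
Computing: 720 − 720 + 360 − 120 + 30 − 6 + 1 = 265.

265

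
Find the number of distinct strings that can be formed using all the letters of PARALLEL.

3360

Letter multiplicities in PARALLEL: A×2, E×1, L×3, P×1, R×1.
The number of distinct arrangements is 8!/(3!·2!) = 40320/12 = 3360.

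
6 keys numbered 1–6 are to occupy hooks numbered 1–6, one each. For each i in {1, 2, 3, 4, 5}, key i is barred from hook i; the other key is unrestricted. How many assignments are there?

Let Aᵢ (for 1 ≤ i ≤ 5) be the placements that put key i in its forbidden hook. Any j of these fix j positions, leaving (6−j)! ways to fill the rest, and there are C(5,j) ways to pick which j.
By inclusion–exclusion, the number of valid placements is Σ_{j=0}^{5} (−1)^j C(5,j)·(6−j)!.
Computing: 720 − 600 + 240 − 60 + 10 − 1 = 309.

309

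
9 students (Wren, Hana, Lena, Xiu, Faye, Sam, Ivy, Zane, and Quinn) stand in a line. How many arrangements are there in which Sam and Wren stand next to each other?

80640

Treat {Sam, Wren} as a single unit. There are 8 units to order, and the pair itself can be ordered 2 ways.
So the count is 2·(8)! = 80640.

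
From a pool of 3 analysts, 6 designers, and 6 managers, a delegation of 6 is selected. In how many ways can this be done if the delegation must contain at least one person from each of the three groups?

3915

With no constraint there are C(15,6) = 5005 possible selections.
Subtract selections that omit an entire group: no analysts → C(12,6) = 924; no designers → C(9,6) = 84; no managers → C(9,6) = 84.
Add back selections omitting two groups (i.e. drawn from a single group): C(3,6) + C(6,6) + C(6,6) = 2.
By inclusion–exclusion: 5005 − 1092 + 2 = 3915.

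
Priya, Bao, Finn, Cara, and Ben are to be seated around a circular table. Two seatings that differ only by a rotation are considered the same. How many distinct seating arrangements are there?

Seat Priya anywhere (absorbing the rotational symmetry), then permute the other 4: (4)! = 24.

24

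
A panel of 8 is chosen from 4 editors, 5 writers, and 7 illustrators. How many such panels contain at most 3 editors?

12375

Split by how many editors are chosen (0 through 3).
Sum: C(4,0)·C(12,8) + C(4,1)·C(12,7) + C(4,2)·C(12,6) + C(4,3)·C(12,5) = 495 + 3168 + 5544 + 3168 = 12375.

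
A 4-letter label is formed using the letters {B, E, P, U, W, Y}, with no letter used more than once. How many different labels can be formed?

This is a permutation of 4 out of 6: P(6,4) = 6!/2!.
That product is 6 × 5 × 4 × 3 = 360.

360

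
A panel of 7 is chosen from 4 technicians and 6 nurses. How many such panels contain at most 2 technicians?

Split by how many technicians are chosen (0 through 2).
Sum: C(4,0)·C(6,7) + C(4,1)·C(6,6) + C(4,2)·C(6,5) = 0 + 4 + 36 = 40.

40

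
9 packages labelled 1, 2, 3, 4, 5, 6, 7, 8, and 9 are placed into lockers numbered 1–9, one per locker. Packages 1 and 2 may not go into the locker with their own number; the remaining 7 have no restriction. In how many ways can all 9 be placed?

Let Aᵢ (for i ∈ {1, 2}) be the placements that put package i in its forbidden locker. Any j of these fix j positions, leaving (9−j)! ways to fill the rest, and there are C(2,j) ways to pick which j.
By inclusion–exclusion, the number of valid placements is Σ_{j=0}^{2} (−1)^j C(2,j)·(9−j)!.
Computing: 362880 − 80640 + 5040 = 287280.

287280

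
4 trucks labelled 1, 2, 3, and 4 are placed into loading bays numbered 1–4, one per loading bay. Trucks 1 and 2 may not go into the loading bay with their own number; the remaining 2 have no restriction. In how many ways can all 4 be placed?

Let Aᵢ (for i ∈ {1, 2}) be the placements that put truck i in its forbidden loading bay. Any j of these fix j positions, leaving (4−j)! ways to fill the rest, and there are C(2,j) ways to pick which j.
By inclusion–exclusion, the number of valid placements is Σ_{j=0}^{2} (−1)^j C(2,j)·(4−j)!.
Computing: 24 − 12 + 2 = 14.

14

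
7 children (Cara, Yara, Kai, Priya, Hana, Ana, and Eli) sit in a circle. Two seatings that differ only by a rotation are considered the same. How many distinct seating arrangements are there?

Fix one person's seat to break rotational symmetry; the remaining 6 people can be arranged in (6)! = 720 ways.

720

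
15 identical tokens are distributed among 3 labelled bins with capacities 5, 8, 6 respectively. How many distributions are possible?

15

By stars and bars, unrestricted non-negative solutions to x_1+…+x_3 = 15 number C(15+2,2) = 136.
Subtract solutions that violate a single cap (substitute x_i' = x_i − (cap_i+1)): x_1 ≥ 6 gives C(11,2) = 55; x_2 ≥ 9 gives C(8,2) = 28; x_3 ≥ 7 gives C(10,2) = 45. Together 128.
Add back pairs where two caps are both exceeded: 1 + 6 + 0 = 7.
By inclusion–exclusion the count is 136 − 128 + 7 = 15.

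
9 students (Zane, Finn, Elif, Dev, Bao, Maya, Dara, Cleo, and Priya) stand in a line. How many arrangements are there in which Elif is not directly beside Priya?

There are 9! = 362880 arrangements in all. If Elif and Priya are adjacent, merging them into one block gives 2·(8)! = 80640 arrangements.
Complementary counting: 362880 − 80640 = 282240.

282240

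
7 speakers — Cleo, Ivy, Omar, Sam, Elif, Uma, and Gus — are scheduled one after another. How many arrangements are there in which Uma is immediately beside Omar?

Place the 5 others and the Uma-Omar pair as 6 objects in a line; the pair has 2 internal arrangements.
That gives 2 × 6! = 2 × 720 = 1440.

1440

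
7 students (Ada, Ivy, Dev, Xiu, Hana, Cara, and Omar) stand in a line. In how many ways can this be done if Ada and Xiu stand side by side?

Treat {Ada, Xiu} as a single unit. There are 6 units to order, and the pair itself can be ordered 2 ways.
That gives 2 × 6! = 2 × 720 = 1440.

1440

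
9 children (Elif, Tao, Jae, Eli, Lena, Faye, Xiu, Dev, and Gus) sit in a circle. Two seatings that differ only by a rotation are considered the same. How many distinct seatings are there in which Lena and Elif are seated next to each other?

10080

Treat {Lena, Elif} as one unit (2 internal orders) and seat the resulting 8 units around the table: (7)! circular arrangements.
So 2 × (7)! = 2 × 5040 = 10080.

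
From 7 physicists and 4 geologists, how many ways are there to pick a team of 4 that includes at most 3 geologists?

329

Split by how many geologists are chosen (0 through 3).
Sum: C(4,0)·C(7,4) + C(4,1)·C(7,3) + C(4,2)·C(7,2) + C(4,3)·C(7,1) = 35 + 140 + 126 + 28 = 329.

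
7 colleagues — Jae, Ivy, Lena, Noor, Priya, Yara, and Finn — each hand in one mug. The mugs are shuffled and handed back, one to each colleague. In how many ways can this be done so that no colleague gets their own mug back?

1854

Count assignments avoiding every fixed point. For any j of the 7 colleagues fixed to their own mug, the other 7−j can be arranged in (7−j)! ways.
By inclusion–exclusion this is Σ_{j=0}^{7} (−1)^j C(7,j)·(7−j)!.
Computing: 5040 − 5040 + 2520 − 840 + 210 − 42 + 7 − 1 = 1854.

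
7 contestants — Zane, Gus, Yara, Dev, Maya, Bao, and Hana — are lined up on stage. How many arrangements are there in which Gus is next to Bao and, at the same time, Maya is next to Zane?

480

Treat {Gus,Bao} as one block (2 orders) and {Maya,Zane} as another (2 orders).
That leaves 5 units to arrange: 2 × 2 × 5! = 4 × 120 = 480.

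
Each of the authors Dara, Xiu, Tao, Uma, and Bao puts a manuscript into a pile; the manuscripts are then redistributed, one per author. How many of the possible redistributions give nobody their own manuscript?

This is the derangement count D_5: permutations of 5 items with no fixed point.
By inclusion–exclusion this is Σ_{j=0}^{5} (−1)^j C(5,j)·(5−j)!.
Computing: 120 − 120 + 60 − 20 + 5 − 1 = 44.

44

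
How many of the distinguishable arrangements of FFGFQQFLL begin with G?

420

Fix G in the first position and arrange the remaining 8 letters.
Those 8 letters have F appearing 4 times, L appearing twice, and Q appearing twice, giving (8)!/(4!·2!·2!) = 420.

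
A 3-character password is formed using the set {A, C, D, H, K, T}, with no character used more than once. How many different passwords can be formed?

120

With no repetition, fill the 3 characters in order: 6 choices, then 5, down to 4.
That product is 6 × 5 × 4 = 120.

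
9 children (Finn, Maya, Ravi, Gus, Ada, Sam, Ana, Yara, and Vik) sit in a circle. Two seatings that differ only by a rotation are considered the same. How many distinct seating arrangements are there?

40320

Fix one person's seat to break rotational symmetry; the remaining 8 people can be arranged in (8)! = 40320 ways.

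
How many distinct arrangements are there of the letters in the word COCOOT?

60

The 6 letters of COCOOT have repeats: C appearing twice and O appearing 3 times.
Dividing 6! = 720 by 3!·2! = 12 for the repeated letters gives 60.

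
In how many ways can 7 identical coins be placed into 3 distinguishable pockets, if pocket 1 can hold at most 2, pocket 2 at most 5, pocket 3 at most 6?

17

Without the upper bounds there are C(9,2) = 36 ways to split 7 among 3 pockets.
Subtract solutions that violate a single cap (substitute x_i' = x_i − (cap_i+1)): x_1 ≥ 3 gives C(6,2) = 15; x_2 ≥ 6 gives C(3,2) = 3; x_3 ≥ 7 gives C(2,2) = 1. Together 19.
No two caps can be exceeded simultaneously, so the pair terms are all 0.
By inclusion–exclusion the count is 36 − 19 + 0 = 17.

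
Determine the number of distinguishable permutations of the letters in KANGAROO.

10080

The 8 letters of KANGAROO have repeats: A appearing twice and O appearing twice.
Dividing 8! = 40320 by 2!·2! = 4 for the repeated letters gives 10080.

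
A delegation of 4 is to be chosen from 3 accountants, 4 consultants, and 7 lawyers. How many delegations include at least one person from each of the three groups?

Unrestricted: C(14,4) = 1001 ways to pick any 4 of the 14.
Selections missing a whole group: no accountants → C(11,4) = 330; no consultants → C(10,4) = 210; no lawyers → C(7,4) = 35.
Add back selections omitting two groups (i.e. drawn from a single group): C(3,4) + C(4,4) + C(7,4) = 36.
By inclusion–exclusion: 1001 − 575 + 36 = 462.

462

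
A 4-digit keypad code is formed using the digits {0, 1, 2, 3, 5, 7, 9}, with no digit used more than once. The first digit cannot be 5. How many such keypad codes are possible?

The first digit has 7−1 = 6 choices (anything except 5).
The remaining 3 digits are filled from the other 6 symbols without repetition: 6 × 5 × 4 = 120.
Total: 6 × 120 = 720.

720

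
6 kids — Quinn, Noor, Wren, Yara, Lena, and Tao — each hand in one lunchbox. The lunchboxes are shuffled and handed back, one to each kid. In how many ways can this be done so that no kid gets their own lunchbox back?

265

This is the derangement count D_6: permutations of 6 items with no fixed point.
By inclusion–exclusion this is Σ_{j=0}^{6} (−1)^j C(6,j)·(6−j)!.
Computing: 720 − 720 + 360 − 120 + 30 − 6 + 1 = 265.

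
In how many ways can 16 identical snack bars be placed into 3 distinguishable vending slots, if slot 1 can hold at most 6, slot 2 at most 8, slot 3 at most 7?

21

By stars and bars, unrestricted non-negative solutions to x_1+…+x_3 = 16 number C(16+2,2) = 153.
Subtract solutions that violate a single cap (substitute x_i' = x_i − (cap_i+1)): x_1 ≥ 7 gives C(11,2) = 55; x_2 ≥ 9 gives C(9,2) = 36; x_3 ≥ 8 gives C(10,2) = 45. Together 136.
Add back pairs where two caps are both exceeded: 1 + 3 + 0 = 4.
By inclusion–exclusion the count is 153 − 136 + 4 = 21.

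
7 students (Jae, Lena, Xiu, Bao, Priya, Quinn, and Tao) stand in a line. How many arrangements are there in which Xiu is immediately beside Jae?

1440

Treat {Xiu, Jae} as a single unit. There are 6 units to order, and the pair itself can be ordered 2 ways.
So the count is 2·(6)! = 1440.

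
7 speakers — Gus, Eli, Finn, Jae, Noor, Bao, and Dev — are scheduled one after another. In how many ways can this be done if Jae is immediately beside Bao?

Glue Jae and Bao into one block (2 internal orders), leaving 6 units to arrange in a row.
So the count is 2·(6)! = 1440.

1440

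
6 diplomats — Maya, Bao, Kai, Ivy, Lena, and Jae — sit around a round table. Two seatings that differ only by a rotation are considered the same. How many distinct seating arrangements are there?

120

Around a circle, 6 distinct people have 6!/6 = (5)! = 120 rotationally distinct seatings.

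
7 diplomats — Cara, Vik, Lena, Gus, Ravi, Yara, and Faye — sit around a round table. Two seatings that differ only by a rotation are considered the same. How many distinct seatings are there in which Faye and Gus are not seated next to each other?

All circular seatings of 7 people number (6)! = 720.
Those with Faye next to Gus: fuse the pair into one unit and seat 6 units around a circle — 2·(5)! = 240.
Subtracting, 720 − 240 = 480.

480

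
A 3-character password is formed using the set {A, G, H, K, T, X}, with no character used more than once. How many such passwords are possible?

This is a permutation of 3 out of 6: P(6,3) = 6!/3!.
6 × 5 × 4 = 120.

120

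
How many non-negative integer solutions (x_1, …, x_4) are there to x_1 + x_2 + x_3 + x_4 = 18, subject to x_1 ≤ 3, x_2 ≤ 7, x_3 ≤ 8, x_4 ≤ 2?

10

By stars and bars, unrestricted non-negative solutions to x_1+…+x_4 = 18 number C(18+3,3) = 1330.
Subtract solutions that violate a single cap (substitute x_i' = x_i − (cap_i+1)): x_1 ≥ 4 gives C(17,3) = 680; x_2 ≥ 8 gives C(13,3) = 286; x_3 ≥ 9 gives C(12,3) = 220; x_4 ≥ 3 gives C(18,3) = 816. Together 2002.
Add back pairs where two caps are both exceeded: 84 + 56 + 364 + 4 + 120 + 84 = 712.
Subtract triples: 0 + 20 + 10 + 0 = 30.
By inclusion–exclusion the count is 1330 − 2002 + 712 − 30 = 10.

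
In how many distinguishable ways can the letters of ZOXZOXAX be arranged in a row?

Letter multiplicities in ZOXZOXAX: A×1, O×2, X×3, Z×2.
The number of distinct arrangements is 8!/(3!·2!·2!) = 40320/24 = 1680.

1680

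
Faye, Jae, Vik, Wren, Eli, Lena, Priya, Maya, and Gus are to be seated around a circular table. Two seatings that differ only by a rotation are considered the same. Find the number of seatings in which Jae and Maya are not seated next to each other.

30240

All circular seatings of 9 people number (8)! = 40320.
Those with Jae next to Maya: fuse the pair into one unit and seat 8 units around a circle — 2·(7)! = 10080.
Subtracting, 40320 − 10080 = 30240.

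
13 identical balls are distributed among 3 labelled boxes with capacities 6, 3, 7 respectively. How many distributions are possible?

10

Ignoring the caps, the number of non-negative solutions to x_1+…+x_3 = 13 is C(15,2) = 105.
Subtract solutions that violate a single cap (substitute x_i' = x_i − (cap_i+1)): x_1 ≥ 7 gives C(8,2) = 28; x_2 ≥ 4 gives C(11,2) = 55; x_3 ≥ 8 gives C(7,2) = 21. Together 104.
Add back pairs where two caps are both exceeded: 6 + 0 + 3 = 9.
By inclusion–exclusion the count is 105 − 104 + 9 = 10.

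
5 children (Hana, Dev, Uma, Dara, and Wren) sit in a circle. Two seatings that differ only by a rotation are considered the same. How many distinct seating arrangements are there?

Seat Hana anywhere (absorbing the rotational symmetry), then permute the other 4: (4)! = 24.

24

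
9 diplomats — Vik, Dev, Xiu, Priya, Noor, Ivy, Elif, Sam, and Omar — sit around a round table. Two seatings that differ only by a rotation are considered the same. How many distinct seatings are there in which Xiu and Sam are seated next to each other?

10080

Treat {Xiu, Sam} as one unit (2 internal orders) and seat the resulting 8 units around the table: (7)! circular arrangements.
So 2 × (7)! = 2 × 5040 = 10080.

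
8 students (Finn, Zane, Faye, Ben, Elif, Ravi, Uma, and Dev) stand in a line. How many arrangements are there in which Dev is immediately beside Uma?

Glue Dev and Uma into one block (2 internal orders), leaving 7 units to arrange in a row.
So the count is 2·(7)! = 10080.

10080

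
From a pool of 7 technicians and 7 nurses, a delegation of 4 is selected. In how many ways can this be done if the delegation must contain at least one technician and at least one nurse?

With no constraint there are C(14,4) = 1001 possible selections.
Selections missing a whole group: no technicians → C(7,4) = 35; no nurses → C(7,4) = 35.
Both groups omitted at once is impossible, so 1001 − 70 = 931.

931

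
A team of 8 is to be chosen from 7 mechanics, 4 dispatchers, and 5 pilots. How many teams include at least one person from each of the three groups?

Total 8-person selections from all 16: C(16,8) = 12870.
Selections missing a whole group: no mechanics → C(9,8) = 9; no dispatchers → C(12,8) = 495; no pilots → C(11,8) = 165.
Add back selections omitting two groups (i.e. drawn from a single group): C(7,8) + C(4,8) + C(5,8) = 0.
By inclusion–exclusion: 12870 − 669 + 0 = 12201.

12201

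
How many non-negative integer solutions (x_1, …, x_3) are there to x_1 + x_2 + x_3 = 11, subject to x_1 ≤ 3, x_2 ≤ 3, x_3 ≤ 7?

6

Ignoring the caps, the number of non-negative solutions to x_1+…+x_3 = 11 is C(13,2) = 78.
Subtract solutions that violate a single cap (substitute x_i' = x_i − (cap_i+1)): x_1 ≥ 4 gives C(9,2) = 36; x_2 ≥ 4 gives C(9,2) = 36; x_3 ≥ 8 gives C(5,2) = 10. Together 82.
Add back pairs where two caps are both exceeded: 10 + 0 + 0 = 10.
By inclusion–exclusion the count is 78 − 82 + 10 = 6.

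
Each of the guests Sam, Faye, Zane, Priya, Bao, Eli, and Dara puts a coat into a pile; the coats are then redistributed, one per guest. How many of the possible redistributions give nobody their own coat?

1854

Count assignments avoiding every fixed point. For any j of the 7 guests fixed to their own coat, the other 7−j can be arranged in (7−j)! ways.
By inclusion–exclusion this is Σ_{j=0}^{7} (−1)^j C(7,j)·(7−j)!.
Computing: 5040 − 5040 + 2520 − 840 + 210 − 42 + 7 − 1 = 1854.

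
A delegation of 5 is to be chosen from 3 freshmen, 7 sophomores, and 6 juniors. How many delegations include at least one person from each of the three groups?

2730

Total 5-person selections from all 16: C(16,5) = 4368.
Subtract selections that omit an entire group: no freshmen → C(13,5) = 1287; no sophomores → C(9,5) = 126; no juniors → C(10,5) = 252.
Add back selections omitting two groups (i.e. drawn from a single group): C(3,5) + C(7,5) + C(6,5) = 27.
By inclusion–exclusion: 4368 − 1665 + 27 = 2730.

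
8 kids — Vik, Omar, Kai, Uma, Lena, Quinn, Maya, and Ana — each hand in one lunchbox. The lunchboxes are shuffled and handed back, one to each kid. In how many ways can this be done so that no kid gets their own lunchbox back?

Count assignments avoiding every fixed point. For any j of the 8 kids fixed to their own lunchbox, the other 8−j can be arranged in (8−j)! ways.
By inclusion–exclusion this is Σ_{j=0}^{8} (−1)^j C(8,j)·(8−j)!.
Computing: 40320 − 40320 + 20160 − 6720 + 1680 − 336 + 56 − 8 + 1 = 14833.

14833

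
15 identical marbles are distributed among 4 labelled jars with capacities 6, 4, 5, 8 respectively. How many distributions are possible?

Without the upper bounds there are C(18,3) = 816 ways to split 15 among 4 jars.
Subtract solutions that violate a single cap (substitute x_i' = x_i − (cap_i+1)): x_1 ≥ 7 gives C(11,3) = 165; x_2 ≥ 5 gives C(13,3) = 286; x_3 ≥ 6 gives C(12,3) = 220; x_4 ≥ 9 gives C(9,3) = 84. Together 755.
Add back pairs where two caps are both exceeded: 20 + 10 + 0 + 35 + 4 + 1 = 70.
By inclusion–exclusion the count is 816 − 755 + 70 = 131.

131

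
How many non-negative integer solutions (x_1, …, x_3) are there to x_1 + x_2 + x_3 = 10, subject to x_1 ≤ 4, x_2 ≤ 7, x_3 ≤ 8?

36

Without the upper bounds there are C(12,2) = 66 ways to split 10 among 3 variables.
Subtract solutions that violate a single cap (substitute x_i' = x_i − (cap_i+1)): x_1 ≥ 5 gives C(7,2) = 21; x_2 ≥ 8 gives C(4,2) = 6; x_3 ≥ 9 gives C(3,2) = 3. Together 30.
No two caps can be exceeded simultaneously, so the pair terms are all 0.
By inclusion–exclusion the count is 66 − 30 + 0 = 36.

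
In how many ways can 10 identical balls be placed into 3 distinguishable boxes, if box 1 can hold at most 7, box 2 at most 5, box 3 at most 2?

Ignoring the caps, the number of non-negative solutions to x_1+…+x_3 = 10 is C(12,2) = 66.
Subtract solutions that violate a single cap (substitute x_i' = x_i − (cap_i+1)): x_1 ≥ 8 gives C(4,2) = 6; x_2 ≥ 6 gives C(6,2) = 15; x_3 ≥ 3 gives C(9,2) = 36. Together 57.
Add back pairs where two caps are both exceeded: 0 + 0 + 3 = 3.
By inclusion–exclusion the count is 66 − 57 + 3 = 12.

12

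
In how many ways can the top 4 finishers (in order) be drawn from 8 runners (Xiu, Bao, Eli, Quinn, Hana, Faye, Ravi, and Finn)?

There are 8 choices for 1st place, 7 for 2nd, and so on down to 5 for position 4.
That gives 8 × 7 × 6 × 5 = 1680.

1680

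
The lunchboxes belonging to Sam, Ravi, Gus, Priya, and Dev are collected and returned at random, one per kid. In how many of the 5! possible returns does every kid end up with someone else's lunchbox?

44

Let Aᵢ be the assignments in which kid i gets their own lunchbox. We want the size of the complement of A₁∪…∪A_5.
By inclusion–exclusion this is Σ_{j=0}^{5} (−1)^j C(5,j)·(5−j)!.
Computing: 120 − 120 + 60 − 20 + 5 − 1 = 44.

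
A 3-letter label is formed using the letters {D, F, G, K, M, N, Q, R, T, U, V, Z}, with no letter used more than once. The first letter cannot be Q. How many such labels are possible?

The first letter has 12−1 = 11 choices (anything except Q).
The remaining 2 letters are filled from the other 11 symbols without repetition: 11 × 10 = 110.
Total: 11 × 110 = 1210.

1210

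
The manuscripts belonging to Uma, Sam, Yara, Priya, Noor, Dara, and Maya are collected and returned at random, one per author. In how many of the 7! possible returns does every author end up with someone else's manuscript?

1854

Let Aᵢ be the assignments in which author i gets their own manuscript. We want the size of the complement of A₁∪…∪A_7.
By inclusion–exclusion this is Σ_{j=0}^{7} (−1)^j C(7,j)·(7−j)!.
Computing: 5040 − 5040 + 2520 − 840 + 210 − 42 + 7 − 1 = 1854.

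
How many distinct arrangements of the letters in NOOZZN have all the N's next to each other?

30

Treat the 2 copies of N as a single block. The multiset to arrange is then {NN, O, O, Z, Z}, 5 items in all.
That gives (5)!/(2!·2!) = 30 arrangements.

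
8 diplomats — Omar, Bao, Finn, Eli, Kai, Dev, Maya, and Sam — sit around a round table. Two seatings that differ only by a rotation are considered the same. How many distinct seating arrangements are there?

5040

Fix one person's seat to break rotational symmetry; the remaining 7 people can be arranged in (7)! = 5040 ways.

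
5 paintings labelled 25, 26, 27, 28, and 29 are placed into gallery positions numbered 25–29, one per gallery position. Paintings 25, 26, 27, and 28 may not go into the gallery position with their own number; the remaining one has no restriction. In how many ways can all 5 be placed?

53

Let Aᵢ (for 25 ≤ i ≤ 28) be the placements that put painting i in its forbidden gallery position. Any j of these fix j positions, leaving (5−j)! ways to fill the rest, and there are C(4,j) ways to pick which j.
By inclusion–exclusion, the number of valid placements is Σ_{j=0}^{4} (−1)^j C(4,j)·(5−j)!.
Computing: 120 − 96 + 36 − 8 + 1 = 53.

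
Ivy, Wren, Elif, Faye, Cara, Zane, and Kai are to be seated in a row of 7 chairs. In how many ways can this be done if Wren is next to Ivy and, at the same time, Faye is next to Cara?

Treat {Wren,Ivy} as one block (2 orders) and {Faye,Cara} as another (2 orders).
That leaves 5 units to arrange: 2 × 2 × 5! = 4 × 120 = 480.

480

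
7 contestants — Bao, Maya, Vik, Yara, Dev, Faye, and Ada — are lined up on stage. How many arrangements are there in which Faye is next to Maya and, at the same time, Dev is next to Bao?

480

Treat {Faye,Maya} as one block (2 orders) and {Dev,Bao} as another (2 orders).
That leaves 5 units to arrange: 2 × 2 × 5! = 4 × 120 = 480.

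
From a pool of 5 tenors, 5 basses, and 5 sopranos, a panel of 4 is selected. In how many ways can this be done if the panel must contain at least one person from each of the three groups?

750

With no constraint there are C(15,4) = 1365 possible selections.
Subtract selections that omit an entire group: no tenors → C(10,4) = 210; no basses → C(10,4) = 210; no sopranos → C(10,4) = 210.
Add back selections omitting two groups (i.e. drawn from a single group): C(5,4) + C(5,4) + C(5,4) = 15.
By inclusion–exclusion: 1365 − 630 + 15 = 750.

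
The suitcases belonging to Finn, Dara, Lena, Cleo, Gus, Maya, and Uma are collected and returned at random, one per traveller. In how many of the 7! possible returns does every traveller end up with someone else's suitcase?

This is the derangement count D_7: permutations of 7 items with no fixed point.
By inclusion–exclusion this is Σ_{j=0}^{7} (−1)^j C(7,j)·(7−j)!.
Computing: 5040 − 5040 + 2520 − 840 + 210 − 42 + 7 − 1 = 1854.

1854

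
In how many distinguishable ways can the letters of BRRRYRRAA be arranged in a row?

Letter multiplicities in BRRRYRRAA: A×2, B×1, R×5, Y×1.
The number of distinct arrangements is 9!/(5!·2!) = 362880/240 = 1512.

1512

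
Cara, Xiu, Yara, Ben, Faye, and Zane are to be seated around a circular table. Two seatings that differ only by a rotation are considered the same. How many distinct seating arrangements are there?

120

Fix one person's seat to break rotational symmetry; the remaining 5 people can be arranged in (5)! = 120 ways.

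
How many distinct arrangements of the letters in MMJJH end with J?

12

With the last slot taken by J, it remains to arrange the other 4 letters (MMJH).
Those 4 letters have M appearing twice, giving (4)!/(2!) = 12.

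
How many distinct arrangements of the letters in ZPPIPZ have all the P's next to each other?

12

Treat the 3 copies of P as a single block. The multiset to arrange is then {PPP, I, Z, Z}, 4 items in all.
That gives (4)!/(2!) = 12 arrangements.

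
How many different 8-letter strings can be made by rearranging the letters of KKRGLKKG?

The 8 letters of KKRGLKKG have repeats: G appearing twice and K appearing 4 times.
Dividing 8! = 40320 by 4!·2! = 48 for the repeated letters gives 840.

840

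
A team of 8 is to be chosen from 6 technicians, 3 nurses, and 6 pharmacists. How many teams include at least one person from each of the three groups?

5922

Total 8-person selections from all 15: C(15,8) = 6435.
Selections missing a whole group: no technicians → C(9,8) = 9; no nurses → C(12,8) = 495; no pharmacists → C(9,8) = 9.
Add back selections omitting two groups (i.e. drawn from a single group): C(6,8) + C(3,8) + C(6,8) = 0.
By inclusion–exclusion: 6435 − 513 + 0 = 5922.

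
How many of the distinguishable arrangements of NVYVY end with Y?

Fix Y in the last position and arrange the remaining 4 letters.
Those 4 letters have V appearing twice, giving (4)!/(2!) = 12.

12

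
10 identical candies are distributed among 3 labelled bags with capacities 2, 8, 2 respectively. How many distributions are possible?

Without the upper bounds there are C(12,2) = 66 ways to split 10 among 3 bags.
Subtract solutions that violate a single cap (substitute x_i' = x_i − (cap_i+1)): x_1 ≥ 3 gives C(9,2) = 36; x_2 ≥ 9 gives C(3,2) = 3; x_3 ≥ 3 gives C(9,2) = 36. Together 75.
Add back pairs where two caps are both exceeded: 0 + 15 + 0 = 15.
By inclusion–exclusion the count is 66 − 75 + 15 = 6.

6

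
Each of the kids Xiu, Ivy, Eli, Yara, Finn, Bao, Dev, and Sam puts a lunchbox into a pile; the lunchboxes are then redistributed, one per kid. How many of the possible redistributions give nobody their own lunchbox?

14833

Count assignments avoiding every fixed point. For any j of the 8 kids fixed to their own lunchbox, the other 8−j can be arranged in (8−j)! ways.
By inclusion–exclusion this is Σ_{j=0}^{8} (−1)^j C(8,j)·(8−j)!.
Computing: 40320 − 40320 + 20160 − 6720 + 1680 − 336 + 56 − 8 + 1 = 14833.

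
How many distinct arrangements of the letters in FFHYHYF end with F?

90

With the last slot taken by F, it remains to arrange the other 6 letters (FHYHYF).
Those 6 letters have F appearing twice, H appearing twice, and Y appearing twice, giving (6)!/(2!·2!·2!) = 90.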